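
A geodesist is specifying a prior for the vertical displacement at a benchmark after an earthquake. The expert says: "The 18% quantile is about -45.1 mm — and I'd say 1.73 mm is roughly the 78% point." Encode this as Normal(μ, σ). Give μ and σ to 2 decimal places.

The p-quantile of Normal(μ,σ) is μ + z_p·σ, with z_{0.18} = -0.9154 and z_{0.78} = 0.7722.
Eliminate σ: μ = (z₂·x₁ − z₁·x₂)/(z₂ − z₁) = (0.7722·-45.1 − (-0.9154)·1.73)/1.688 = -19.70.
Then σ = (x₂ − x₁)/(z₂ − z₁) = (1.73 − -45.1)/1.688 = 27.75.

μ = -19.70, σ = 27.75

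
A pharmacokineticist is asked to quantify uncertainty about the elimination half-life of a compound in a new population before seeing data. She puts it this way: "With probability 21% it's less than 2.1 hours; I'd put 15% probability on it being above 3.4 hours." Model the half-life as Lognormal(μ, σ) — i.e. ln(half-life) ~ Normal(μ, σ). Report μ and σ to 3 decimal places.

If T ~ Lognormal(μ,σ) then ln T ~ Normal(μ,σ), so the p-quantile of ln T is μ + z_p·σ.
ln(2.1) = 0.7419 and ln(3.4) = 1.224; z_{0.21} = -0.8064, z_{0.85} = 1.036.
σ = (1.224 − 0.7419)/(1.036 − (-0.8064)) = 0.261.
μ = 0.7419 − (-0.8064)·0.261 = 0.953.

μ ≈ 0.953, σ ≈ 0.261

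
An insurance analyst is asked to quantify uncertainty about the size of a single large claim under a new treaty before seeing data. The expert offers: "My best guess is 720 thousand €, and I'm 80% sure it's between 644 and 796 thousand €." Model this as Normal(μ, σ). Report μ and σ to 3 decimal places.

A symmetric 80% interval runs μ ± z·σ with z = 1.282.
Half-width = 76, so σ = 76/1.282 = 59.303.
μ is the stated best guess, 720.000.

μ = 720.000, σ = 59.303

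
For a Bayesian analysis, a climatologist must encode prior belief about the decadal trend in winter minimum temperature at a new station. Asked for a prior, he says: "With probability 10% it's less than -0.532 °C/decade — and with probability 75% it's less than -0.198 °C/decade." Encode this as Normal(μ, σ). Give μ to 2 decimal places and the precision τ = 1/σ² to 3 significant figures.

The p-quantile of Normal(μ,σ) is μ + z_p·σ, with z_{0.1} = -1.282 and z_{0.75} = 0.6745.
Eliminate σ: μ = (z₂·x₁ − z₁·x₂)/(z₂ − z₁) = (0.6745·-0.532 − (-1.282)·-0.198)/1.956 = -0.31.
Then σ = (x₂ − x₁)/(z₂ − z₁) = (-0.198 − -0.532)/1.956 = 0.17.
Precision τ = 1/σ² = 1/0.1708² = 34.3.

μ = -0.31, τ = 34.3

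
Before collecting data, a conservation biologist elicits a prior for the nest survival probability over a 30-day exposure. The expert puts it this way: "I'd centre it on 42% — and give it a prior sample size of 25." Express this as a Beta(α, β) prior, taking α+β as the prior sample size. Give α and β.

α = 10.5, β = 14.5

Under the effective-sample-size interpretation, Beta(α, β) has prior mean α/(α+β) and prior sample size α+β.
So α+β = 25 and α/(α+β) = 0.42, giving α = 0.42·25 = 10.5 and β = 25 − 10.5 = 14.5.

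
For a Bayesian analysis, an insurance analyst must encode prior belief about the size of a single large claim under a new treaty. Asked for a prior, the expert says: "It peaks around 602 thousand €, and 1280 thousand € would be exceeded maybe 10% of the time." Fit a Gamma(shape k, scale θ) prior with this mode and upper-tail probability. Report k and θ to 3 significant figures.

k ≈ 4.38, θ ≈ 178

Gamma(k,θ) with k>1 has mode (k−1)θ, so θ = 602/(k−1).
Need P(X < 1280) = 0.9 with θ tied to k this way. Start at k = 2, θ = 602: P(X<1280) ≈ 0.627.
Too low — raise k to concentrate. Iterating converges to k ≈ 4.38.
Then θ = 602/(4.38−1) ≈ 178.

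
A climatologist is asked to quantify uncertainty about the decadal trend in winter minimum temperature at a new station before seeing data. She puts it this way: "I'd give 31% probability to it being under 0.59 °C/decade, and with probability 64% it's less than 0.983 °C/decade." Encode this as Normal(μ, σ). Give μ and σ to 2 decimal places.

μ = 0.82, σ = 0.46

The p-quantile of Normal(μ,σ) is μ + z_p·σ, with z_{0.31} = -0.4959 and z_{0.64} = 0.3585.
Eliminate σ: μ = (z₂·x₁ − z₁·x₂)/(z₂ − z₁) = (0.3585·0.59 − (-0.4959)·0.983)/0.8543 = 0.82.
Then σ = (x₂ − x₁)/(z₂ − z₁) = (0.983 − 0.59)/0.8543 = 0.46.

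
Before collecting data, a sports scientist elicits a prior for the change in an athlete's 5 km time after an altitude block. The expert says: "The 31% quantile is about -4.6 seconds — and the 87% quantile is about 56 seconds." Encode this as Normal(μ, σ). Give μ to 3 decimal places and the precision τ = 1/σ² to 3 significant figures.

μ = 13.923, τ = 0.000717

The p-quantile of Normal(μ,σ) is μ + z_p·σ, with z_{0.31} = -0.4959 and z_{0.87} = 1.126.
Eliminate σ: μ = (z₂·x₁ − z₁·x₂)/(z₂ − z₁) = (1.126·-4.6 − (-0.4959)·56)/1.622 = 13.923.
Then σ = (x₂ − x₁)/(z₂ − z₁) = (56 − -4.6)/1.622 = 37.356.
Precision τ = 1/σ² = 1/37.36² = 0.000717.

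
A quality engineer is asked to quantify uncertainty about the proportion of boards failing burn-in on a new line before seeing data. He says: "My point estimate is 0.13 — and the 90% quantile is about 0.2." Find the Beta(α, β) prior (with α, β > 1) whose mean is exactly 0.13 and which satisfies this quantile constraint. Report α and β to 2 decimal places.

With mean 0.13 fixed, write α = 0.13s, β = 0.87s where s = α+β.
Need P(θ < 0.2) = 0.9 under Beta(0.13s, 0.87s). Normal approximation: (q−m)/√(m(1−m)/s) ≈ z_{0.9} = 1.28, so s ≈ 0.13·0.87·(1.28)²/(0.2−0.13)² = 37.9.
At s = 37.9: P(θ<0.2) ≈ 0.893. Adjusting to match 0.9 gives s ≈ 40.82.
So α = 0.13·40.82 ≈ 5.31, β = 0.87·40.82 ≈ 35.51.

α ≈ 5.31, β ≈ 35.51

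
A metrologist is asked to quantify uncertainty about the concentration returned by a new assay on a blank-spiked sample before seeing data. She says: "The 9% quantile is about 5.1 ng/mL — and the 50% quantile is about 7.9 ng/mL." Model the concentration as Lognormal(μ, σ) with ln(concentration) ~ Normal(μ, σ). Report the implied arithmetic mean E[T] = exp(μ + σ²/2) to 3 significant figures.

If T ~ Lognormal(μ,σ) then ln T ~ Normal(μ,σ), so the p-quantile of ln T is μ + z_p·σ.
ln(5.1) = 1.629 and ln(7.9) = 2.067; z_{0.09} = -1.341, z_{0.5} = 0.
σ = (2.067 − 1.629)/(0 − (-1.341)) = 0.326.
μ = 1.629 − (-1.341)·0.326 = 2.067.
E[T] = exp(μ + σ²/2) = exp(2.067 + 0.0533) = 8.33 ng/mL.

E[T] ≈ 8.33 ng/mL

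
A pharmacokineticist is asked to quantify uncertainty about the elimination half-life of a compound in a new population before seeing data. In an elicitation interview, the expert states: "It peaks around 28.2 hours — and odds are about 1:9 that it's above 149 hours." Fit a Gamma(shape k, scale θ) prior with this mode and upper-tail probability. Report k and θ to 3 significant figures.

k ≈ 1.63, θ ≈ 44.8

Gamma(k,θ) with k>1 has mode (k−1)θ, so θ = 28.2/(k−1).
Need P(X < 149) = 0.9 with θ tied to k this way. Start at k = 2, θ = 28.2: P(X<149) ≈ 0.968.
Too high — lower k to spread out. Iterating converges to k ≈ 1.63.
Then θ = 28.2/(1.63−1) ≈ 44.8.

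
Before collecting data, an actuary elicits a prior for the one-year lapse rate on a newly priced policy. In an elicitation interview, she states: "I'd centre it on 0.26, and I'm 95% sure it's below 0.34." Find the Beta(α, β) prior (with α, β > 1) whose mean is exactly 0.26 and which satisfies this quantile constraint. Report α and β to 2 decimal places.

With mean 0.26 fixed, write α = 0.26s, β = 0.74s where s = α+β.
Need P(θ < 0.34) = 0.95 under Beta(0.26s, 0.74s). Normal approximation: (q−m)/√(m(1−m)/s) ≈ z_{0.95} = 1.64, so s ≈ 0.26·0.74·(1.64)²/(0.34−0.26)² = 81.3.
At s = 81.3: P(θ<0.34) ≈ 0.944. Adjusting to match 0.95 gives s ≈ 87.00.
So α = 0.26·87.00 ≈ 22.62, β = 0.74·87.00 ≈ 64.38.

α ≈ 22.62, β ≈ 64.38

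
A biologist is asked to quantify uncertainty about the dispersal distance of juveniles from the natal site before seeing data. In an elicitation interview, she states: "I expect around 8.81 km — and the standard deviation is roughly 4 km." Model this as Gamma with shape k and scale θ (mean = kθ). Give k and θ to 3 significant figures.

For Gamma(k, scale θ): mean = kθ, variance = kθ², so CV = 1/√k.
CV = SD/mean = 4/8.81 = 0.454, hence k = 1/CV² = 4.85.
Then θ = mean/k = 8.81/4.85 = 1.82.

k ≈ 4.85, θ ≈ 1.82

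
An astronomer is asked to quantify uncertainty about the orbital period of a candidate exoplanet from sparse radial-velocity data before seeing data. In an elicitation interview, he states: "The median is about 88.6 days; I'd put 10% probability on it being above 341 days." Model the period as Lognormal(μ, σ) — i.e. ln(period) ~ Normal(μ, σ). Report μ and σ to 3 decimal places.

μ ≈ 4.484, σ ≈ 1.052

If T ~ Lognormal(μ,σ) then ln T ~ Normal(μ,σ), so the p-quantile of ln T is μ + z_p·σ.
ln(88.6) = 4.484 and ln(341) = 5.832; z_{0.5} = 0, z_{0.9} = 1.282.
σ = (5.832 − 4.484)/(1.282 − (0)) = 1.052.
μ = 4.484 − (0)·1.052 = 4.484.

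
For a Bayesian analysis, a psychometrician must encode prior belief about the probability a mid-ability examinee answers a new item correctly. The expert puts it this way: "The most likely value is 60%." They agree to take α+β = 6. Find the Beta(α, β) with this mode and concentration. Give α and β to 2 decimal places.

For α,β > 1 the Beta mode is (α−1)/(α+β−2). With α+β = 6, the mode is (α−1)/4.
Set (α−1)/4 = 0.6 → α = 1 + 0.6·4 = 3.40.
β = 6 − α = 2.60.

α = 3.40, β = 2.60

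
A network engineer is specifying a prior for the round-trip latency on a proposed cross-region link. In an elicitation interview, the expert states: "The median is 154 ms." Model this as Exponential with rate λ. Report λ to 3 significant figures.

Exponential median = ln 2 / λ, so λ = ln 2 / 154.0 = 0.0045.

λ ≈ 0.0045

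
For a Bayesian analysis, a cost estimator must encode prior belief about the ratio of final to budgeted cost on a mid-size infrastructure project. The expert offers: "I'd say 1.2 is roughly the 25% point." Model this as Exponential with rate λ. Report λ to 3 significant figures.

λ ≈ 0.24

P(T < 1.2) = 1 − e^(−λ·1.2) = 0.25, so λ = −ln(1−0.25)/1.2 = −ln(0.75)/1.2 = 0.24.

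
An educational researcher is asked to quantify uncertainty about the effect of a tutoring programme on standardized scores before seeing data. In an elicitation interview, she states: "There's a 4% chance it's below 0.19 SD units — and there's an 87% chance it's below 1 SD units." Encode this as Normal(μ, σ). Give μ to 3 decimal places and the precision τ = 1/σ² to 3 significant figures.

For Normal(μ,σ), the p-quantile is μ + z_p·σ. Here z_{0.04} = -1.751, z_{0.87} = 1.126.
So 0.19 = μ − 1.751σ and 1 = μ + 1.126σ.
Subtracting: σ = (1 − 0.19)/(1.126 − (-1.751)) = 0.282.
Then μ = 0.19 − (-1.751)·0.282 = 0.683.
Precision τ = 1/σ² = 1/0.2815² = 12.6.

μ = 0.683, τ = 12.6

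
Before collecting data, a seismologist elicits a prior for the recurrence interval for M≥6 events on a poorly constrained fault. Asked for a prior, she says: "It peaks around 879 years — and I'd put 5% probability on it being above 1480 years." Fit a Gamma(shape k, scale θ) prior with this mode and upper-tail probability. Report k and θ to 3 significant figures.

Gamma(k,θ) with k>1 has mode (k−1)θ, so θ = 879/(k−1).
Need P(X < 1480) = 0.95 with θ tied to k this way. Start at k = 2, θ = 879: P(X<1480) ≈ 0.502.
Too low — raise k to concentrate. Iterating converges to k ≈ 11.3.
Then θ = 879/(11.3−1) ≈ 85.4.

k ≈ 11.3, θ ≈ 85.4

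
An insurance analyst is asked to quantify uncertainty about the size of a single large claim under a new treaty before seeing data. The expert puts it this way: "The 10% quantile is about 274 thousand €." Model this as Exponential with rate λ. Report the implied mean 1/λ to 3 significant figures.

P(T < 274.0) = 1 − e^(−λ·274.0) = 0.1, so λ = −ln(1−0.1)/274.0 = −ln(0.9)/274.0 = 0.000385.
Mean = 1/λ = 2600 thousand €.

mean ≈ 2600 thousand €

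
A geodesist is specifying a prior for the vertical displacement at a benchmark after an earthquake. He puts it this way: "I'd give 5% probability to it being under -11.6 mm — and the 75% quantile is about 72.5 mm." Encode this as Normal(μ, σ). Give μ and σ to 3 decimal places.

The p-quantile of Normal(μ,σ) is μ + z_p·σ, with z_{0.05} = -1.645 and z_{0.75} = 0.6745.
Eliminate σ: μ = (z₂·x₁ − z₁·x₂)/(z₂ − z₁) = (0.6745·-11.6 − (-1.645)·72.5)/2.319 = 48.043.
Then σ = (x₂ − x₁)/(z₂ − z₁) = (72.5 − -11.6)/2.319 = 36.260.

μ = 48.043, σ = 36.260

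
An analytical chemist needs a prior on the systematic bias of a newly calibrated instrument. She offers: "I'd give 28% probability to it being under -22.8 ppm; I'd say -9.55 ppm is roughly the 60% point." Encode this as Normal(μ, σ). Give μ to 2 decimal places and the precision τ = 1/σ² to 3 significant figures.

For Normal(μ,σ), the p-quantile is μ + z_p·σ. Here z_{0.28} = -0.5828, z_{0.6} = 0.2533.
So -22.8 = μ − 0.5828σ and -9.55 = μ + 0.2533σ.
Subtracting: σ = (-9.55 − -22.8)/(0.2533 − (-0.5828)) = 15.85.
Then μ = -22.8 − (-0.5828)·15.85 = -13.56.
Precision τ = 1/σ² = 1/15.85² = 0.00398.

μ = -13.56, τ = 0.00398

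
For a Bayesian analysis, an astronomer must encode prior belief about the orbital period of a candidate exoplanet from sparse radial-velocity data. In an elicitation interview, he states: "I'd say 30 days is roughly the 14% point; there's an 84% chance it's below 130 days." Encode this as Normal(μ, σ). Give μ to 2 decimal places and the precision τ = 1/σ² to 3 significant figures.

μ = 82.07, τ = 0.00043

For Normal(μ,σ), the p-quantile is μ + z_p·σ. Here z_{0.14} = -1.08, z_{0.84} = 0.9945.
So 30 = μ − 1.08σ and 130 = μ + 0.9945σ.
Subtracting: σ = (130 − 30)/(0.9945 − (-1.08)) = 48.20.
Then μ = 30 − (-1.08)·48.20 = 82.07.
Precision τ = 1/σ² = 1/48.2² = 0.00043.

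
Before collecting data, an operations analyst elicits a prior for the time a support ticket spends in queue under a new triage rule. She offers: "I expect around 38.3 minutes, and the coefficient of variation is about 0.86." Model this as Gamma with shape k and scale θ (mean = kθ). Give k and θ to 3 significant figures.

k ≈ 1.35, θ ≈ 28.3

For Gamma(k, scale θ): mean = kθ, variance = kθ², so CV = 1/√k.
CV = 0.86, hence k = 1/CV² = 1.35.
Then θ = mean/k = 38.3/1.35 = 28.3.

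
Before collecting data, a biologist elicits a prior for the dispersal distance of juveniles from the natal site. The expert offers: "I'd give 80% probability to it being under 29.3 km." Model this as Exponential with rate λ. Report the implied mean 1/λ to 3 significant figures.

P(T < 29.3) = 1 − e^(−λ·29.3) = 0.8, so λ = −ln(1−0.8)/29.3 = −ln(0.2)/29.3 = 0.0549.
Mean = 1/λ = 18.2 km.

mean ≈ 18.2 km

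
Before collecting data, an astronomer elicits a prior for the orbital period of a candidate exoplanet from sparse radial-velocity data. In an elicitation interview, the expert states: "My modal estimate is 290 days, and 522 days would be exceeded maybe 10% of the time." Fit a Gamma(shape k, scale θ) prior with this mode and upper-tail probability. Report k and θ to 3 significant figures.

k ≈ 6.51, θ ≈ 52.6

Gamma(k,θ) with k>1 has mode (k−1)θ, so θ = 290/(k−1).
Need P(X < 522) = 0.9 with θ tied to k this way. Start at k = 2, θ = 290: P(X<522) ≈ 0.537.
Too low — raise k to concentrate. Iterating converges to k ≈ 6.51.
Then θ = 290/(6.51−1) ≈ 52.6.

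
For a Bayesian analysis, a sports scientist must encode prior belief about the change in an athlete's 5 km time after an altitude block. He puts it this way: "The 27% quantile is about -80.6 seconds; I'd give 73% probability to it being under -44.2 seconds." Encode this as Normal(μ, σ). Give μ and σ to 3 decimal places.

For Normal(μ,σ), the p-quantile is μ + z_p·σ. Here z_{0.27} = -0.6128, z_{0.73} = 0.6128.
So -80.6 = μ − 0.6128σ and -44.2 = μ + 0.6128σ.
Subtracting: σ = (-44.2 − -80.6)/(0.6128 − (-0.6128)) = 29.699.
Then μ = -80.6 − (-0.6128)·29.699 = -62.400.

μ = -62.400, σ = 29.699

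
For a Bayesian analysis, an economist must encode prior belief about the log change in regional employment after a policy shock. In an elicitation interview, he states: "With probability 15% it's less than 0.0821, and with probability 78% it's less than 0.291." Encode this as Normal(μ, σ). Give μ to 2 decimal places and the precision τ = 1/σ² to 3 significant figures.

The p-quantile of Normal(μ,σ) is μ + z_p·σ, with z_{0.15} = -1.036 and z_{0.78} = 0.7722.
Eliminate σ: μ = (z₂·x₁ − z₁·x₂)/(z₂ − z₁) = (0.7722·0.0821 − (-1.036)·0.291)/1.809 = 0.20.
Then σ = (x₂ − x₁)/(z₂ − z₁) = (0.291 − 0.0821)/1.809 = 0.12.
Precision τ = 1/σ² = 1/0.1155² = 75.

μ = 0.20, τ = 75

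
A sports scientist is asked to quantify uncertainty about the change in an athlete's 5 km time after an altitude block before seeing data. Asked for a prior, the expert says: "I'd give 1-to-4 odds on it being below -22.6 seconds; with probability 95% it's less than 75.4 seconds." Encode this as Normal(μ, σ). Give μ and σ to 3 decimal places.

The p-quantile of Normal(μ,σ) is μ + z_p·σ, with z_{0.2} = -0.8416 and z_{0.95} = 1.645.
Eliminate σ: μ = (z₂·x₁ − z₁·x₂)/(z₂ − z₁) = (1.645·-22.6 − (-0.8416)·75.4)/2.486 = 10.571.
Then σ = (x₂ − x₁)/(z₂ − z₁) = (75.4 − -22.6)/2.486 = 39.413.

μ = 10.571, σ = 39.413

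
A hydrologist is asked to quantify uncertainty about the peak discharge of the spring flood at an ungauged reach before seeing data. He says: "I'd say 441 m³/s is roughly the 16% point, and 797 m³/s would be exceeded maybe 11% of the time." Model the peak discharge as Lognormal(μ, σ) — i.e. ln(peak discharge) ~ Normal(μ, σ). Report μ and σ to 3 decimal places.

μ ≈ 6.354, σ ≈ 0.266

If T ~ Lognormal(μ,σ) then ln T ~ Normal(μ,σ), so the p-quantile of ln T is μ + z_p·σ.
ln(441) = 6.089 and ln(797) = 6.681; z_{0.16} = -0.9945, z_{0.89} = 1.227.
σ = (6.681 − 6.089)/(1.227 − (-0.9945)) = 0.266.
μ = 6.089 − (-0.9945)·0.266 = 6.354.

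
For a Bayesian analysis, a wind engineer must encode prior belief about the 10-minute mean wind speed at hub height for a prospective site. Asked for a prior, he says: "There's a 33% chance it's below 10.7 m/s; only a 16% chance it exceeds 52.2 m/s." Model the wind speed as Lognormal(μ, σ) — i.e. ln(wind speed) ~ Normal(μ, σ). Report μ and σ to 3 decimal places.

If T ~ Lognormal(μ,σ) then ln T ~ Normal(μ,σ), so the p-quantile of ln T is μ + z_p·σ.
ln(10.7) = 2.37 and ln(52.2) = 3.955; z_{0.33} = -0.4399, z_{0.84} = 0.9945.
σ = (3.955 − 2.37)/(0.9945 − (-0.4399)) = 1.105.
μ = 2.37 − (-0.4399)·1.105 = 2.856.

μ ≈ 2.856, σ ≈ 1.105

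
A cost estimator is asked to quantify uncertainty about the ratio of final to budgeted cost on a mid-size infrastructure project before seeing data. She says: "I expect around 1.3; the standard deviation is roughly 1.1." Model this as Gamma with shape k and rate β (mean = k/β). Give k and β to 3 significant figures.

For Gamma(k, rate β): mean = k/β, variance = k/β², so CV = 1/√k.
CV = SD/mean = 1.1/1.3 = 0.8462, hence k = 1/CV² = 1.4.
Then β = k/mean = 1.4/1.3 = 1.07.

k ≈ 1.4, β ≈ 1.07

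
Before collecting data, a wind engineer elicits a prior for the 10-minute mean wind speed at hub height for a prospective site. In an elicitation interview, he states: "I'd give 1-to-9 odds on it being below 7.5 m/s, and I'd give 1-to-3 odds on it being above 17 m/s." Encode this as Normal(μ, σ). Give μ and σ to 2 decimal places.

The p-quantile of Normal(μ,σ) is μ + z_p·σ, with z_{0.1} = -1.282 and z_{0.75} = 0.6745.
Eliminate σ: μ = (z₂·x₁ − z₁·x₂)/(z₂ − z₁) = (0.6745·7.5 − (-1.282)·17)/1.956 = 13.72.
Then σ = (x₂ − x₁)/(z₂ − z₁) = (17 − 7.5)/1.956 = 4.86.

μ = 13.72, σ = 4.86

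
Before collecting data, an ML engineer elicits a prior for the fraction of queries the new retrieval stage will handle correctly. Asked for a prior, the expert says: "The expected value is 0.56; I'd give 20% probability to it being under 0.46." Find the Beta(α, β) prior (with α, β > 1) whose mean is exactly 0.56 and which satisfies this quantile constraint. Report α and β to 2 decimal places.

α ≈ 9.72, β ≈ 7.63

With mean 0.56 fixed, write α = 0.56s, β = 0.44s where s = α+β.
Need P(θ < 0.46) = 0.2 under Beta(0.56s, 0.44s). Normal approximation: (q−m)/√(m(1−m)/s) ≈ z_{0.2} = -0.842, so s ≈ 0.56·0.44·(-0.842)²/(0.46−0.56)² = 17.5.
At s = 17.5: P(θ<0.46) ≈ 0.199. Adjusting to match 0.2 gives s ≈ 17.35.
So α = 0.56·17.35 ≈ 9.72, β = 0.44·17.35 ≈ 7.63.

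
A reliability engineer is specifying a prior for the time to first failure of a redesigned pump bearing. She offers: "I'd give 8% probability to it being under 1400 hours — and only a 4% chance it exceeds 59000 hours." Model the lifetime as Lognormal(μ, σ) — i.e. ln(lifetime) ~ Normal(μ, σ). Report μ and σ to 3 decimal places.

μ ≈ 8.910, σ ≈ 1.185

If T ~ Lognormal(μ,σ) then ln T ~ Normal(μ,σ), so the p-quantile of ln T is μ + z_p·σ.
ln(1400) = 7.244 and ln(59000) = 10.99; z_{0.08} = -1.405, z_{0.96} = 1.751.
σ = (10.99 − 7.244)/(1.751 − (-1.405)) = 1.185.
μ = 7.244 − (-1.405)·1.185 = 8.910.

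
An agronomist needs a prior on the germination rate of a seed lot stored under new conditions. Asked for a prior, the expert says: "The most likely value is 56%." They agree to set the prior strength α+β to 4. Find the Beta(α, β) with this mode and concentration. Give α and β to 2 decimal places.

α = 2.12, β = 1.88

For α,β > 1 the Beta mode is (α−1)/(α+β−2). With α+β = 4, the mode is (α−1)/2.
Set (α−1)/2 = 0.56 → α = 1 + 0.56·2 = 2.12.
β = 4 − α = 1.88.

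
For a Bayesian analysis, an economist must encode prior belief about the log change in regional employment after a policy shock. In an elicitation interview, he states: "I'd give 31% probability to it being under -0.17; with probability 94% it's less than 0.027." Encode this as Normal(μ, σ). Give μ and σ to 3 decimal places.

μ = -0.122, σ = 0.096

For Normal(μ,σ), the p-quantile is μ + z_p·σ. Here z_{0.31} = -0.4959, z_{0.94} = 1.555.
So -0.17 = μ − 0.4959σ and 0.027 = μ + 1.555σ.
Subtracting: σ = (0.027 − -0.17)/(1.555 − (-0.4959)) = 0.096.
Then μ = -0.17 − (-0.4959)·0.096 = -0.122.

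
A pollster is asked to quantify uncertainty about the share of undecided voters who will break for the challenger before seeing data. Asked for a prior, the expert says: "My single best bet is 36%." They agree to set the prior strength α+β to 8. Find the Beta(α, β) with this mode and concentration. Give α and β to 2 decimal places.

For α,β > 1 the Beta mode is (α−1)/(α+β−2). With α+β = 8, the mode is (α−1)/6.
Set (α−1)/6 = 0.36 → α = 1 + 0.36·6 = 3.16.
β = 8 − α = 4.84.

α = 3.16, β = 4.84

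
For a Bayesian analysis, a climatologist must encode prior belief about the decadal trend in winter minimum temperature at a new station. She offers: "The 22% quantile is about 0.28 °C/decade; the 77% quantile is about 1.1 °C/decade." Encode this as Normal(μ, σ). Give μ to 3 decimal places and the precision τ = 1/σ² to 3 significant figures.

μ = 0.699, τ = 3.4

The p-quantile of Normal(μ,σ) is μ + z_p·σ, with z_{0.22} = -0.7722 and z_{0.77} = 0.7388.
Eliminate σ: μ = (z₂·x₁ − z₁·x₂)/(z₂ − z₁) = (0.7388·0.28 − (-0.7722)·1.1)/1.511 = 0.699.
Then σ = (x₂ − x₁)/(z₂ − z₁) = (1.1 − 0.28)/1.511 = 0.543.
Precision τ = 1/σ² = 1/0.5427² = 3.4.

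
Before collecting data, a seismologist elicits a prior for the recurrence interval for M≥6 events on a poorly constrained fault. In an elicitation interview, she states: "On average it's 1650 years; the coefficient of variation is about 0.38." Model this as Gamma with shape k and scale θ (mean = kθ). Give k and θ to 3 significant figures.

For Gamma(k, scale θ): mean = kθ, variance = kθ², so CV = 1/√k.
CV = 0.38, hence k = 1/CV² = 6.93.
Then θ = mean/k = 1650/6.93 = 238.

k ≈ 6.93, θ ≈ 238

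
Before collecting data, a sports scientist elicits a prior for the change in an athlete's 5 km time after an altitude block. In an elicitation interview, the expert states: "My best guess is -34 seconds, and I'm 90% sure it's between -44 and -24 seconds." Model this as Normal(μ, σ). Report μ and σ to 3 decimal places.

A symmetric 90% interval runs μ ± z·σ with z = 1.645.
Half-width = 10, so σ = 10/1.645 = 6.080.
μ is the stated best guess, -34.000.

μ = -34.000, σ = 6.080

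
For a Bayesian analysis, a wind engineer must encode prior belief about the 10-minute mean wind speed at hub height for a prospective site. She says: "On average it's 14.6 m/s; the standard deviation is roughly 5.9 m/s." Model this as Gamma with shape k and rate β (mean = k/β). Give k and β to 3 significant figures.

k ≈ 6.12, β ≈ 0.419

For Gamma(k, rate β): mean = k/β, variance = k/β², so CV = 1/√k.
CV = SD/mean = 5.9/14.6 = 0.4041, hence k = 1/CV² = 6.12.
Then β = k/mean = 6.12/14.6 = 0.419.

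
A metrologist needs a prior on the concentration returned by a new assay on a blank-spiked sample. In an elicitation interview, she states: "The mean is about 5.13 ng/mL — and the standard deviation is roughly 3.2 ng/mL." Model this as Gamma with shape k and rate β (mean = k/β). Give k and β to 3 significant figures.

For Gamma(k, rate β): mean = k/β, variance = k/β², so CV = 1/√k.
CV = SD/mean = 3.2/5.13 = 0.6238, hence k = 1/CV² = 2.57.
Then β = k/mean = 2.57/5.13 = 0.501.

k ≈ 2.57, β ≈ 0.501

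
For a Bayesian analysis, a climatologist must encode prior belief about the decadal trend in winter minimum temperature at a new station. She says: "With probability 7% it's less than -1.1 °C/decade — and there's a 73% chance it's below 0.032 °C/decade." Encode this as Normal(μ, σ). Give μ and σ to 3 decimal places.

For Normal(μ,σ), the p-quantile is μ + z_p·σ. Here z_{0.07} = -1.476, z_{0.73} = 0.6128.
So -1.1 = μ − 1.476σ and 0.032 = μ + 0.6128σ.
Subtracting: σ = (0.032 − -1.1)/(0.6128 − (-1.476)) = 0.542.
Then μ = -1.1 − (-1.476)·0.542 = -0.300.

μ = -0.300, σ = 0.542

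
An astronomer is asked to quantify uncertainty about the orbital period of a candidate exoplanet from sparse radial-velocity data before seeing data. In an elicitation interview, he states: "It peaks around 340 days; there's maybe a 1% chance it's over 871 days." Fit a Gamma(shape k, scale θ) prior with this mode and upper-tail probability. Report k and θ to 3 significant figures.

Gamma(k,θ) with k>1 has mode (k−1)θ, so θ = 340/(k−1).
Need P(X < 871) = 0.99 with θ tied to k this way. Start at k = 2, θ = 340: P(X<871) ≈ 0.725.
Too low — raise k to concentrate. Iterating converges to k ≈ 6.28.
Then θ = 340/(6.28−1) ≈ 64.4.

k ≈ 6.28, θ ≈ 64.4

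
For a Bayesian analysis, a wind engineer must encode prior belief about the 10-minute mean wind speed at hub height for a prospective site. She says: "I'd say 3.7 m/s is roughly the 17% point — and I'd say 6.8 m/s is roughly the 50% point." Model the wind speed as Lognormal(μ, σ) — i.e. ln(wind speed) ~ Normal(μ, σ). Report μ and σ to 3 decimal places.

μ ≈ 1.917, σ ≈ 0.638

If T ~ Lognormal(μ,σ) then ln T ~ Normal(μ,σ), so the p-quantile of ln T is μ + z_p·σ.
ln(3.7) = 1.308 and ln(6.8) = 1.917; z_{0.17} = -0.9542, z_{0.5} = 0.
σ = (1.917 − 1.308)/(0 − (-0.9542)) = 0.638.
μ = 1.308 − (-0.9542)·0.638 = 1.917.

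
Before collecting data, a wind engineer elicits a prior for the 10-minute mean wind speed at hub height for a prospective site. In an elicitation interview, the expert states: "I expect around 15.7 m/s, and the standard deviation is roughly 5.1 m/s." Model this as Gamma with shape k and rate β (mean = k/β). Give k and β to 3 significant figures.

For Gamma(k, rate β): mean = k/β, variance = k/β², so CV = 1/√k.
CV = SD/mean = 5.1/15.7 = 0.3248, hence k = 1/CV² = 9.48.
Then β = k/mean = 9.48/15.7 = 0.604.

k ≈ 9.48, β ≈ 0.604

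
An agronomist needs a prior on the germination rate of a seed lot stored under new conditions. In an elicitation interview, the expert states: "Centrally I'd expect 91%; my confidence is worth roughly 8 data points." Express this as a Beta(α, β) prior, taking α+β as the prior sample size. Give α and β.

Under the effective-sample-size interpretation, Beta(α, β) has prior mean α/(α+β) and prior sample size α+β.
So α+β = 8 and α/(α+β) = 0.91, giving α = 0.91·8 = 7.28 and β = 8 − 7.28 = 0.72.

α = 7.28, β = 0.72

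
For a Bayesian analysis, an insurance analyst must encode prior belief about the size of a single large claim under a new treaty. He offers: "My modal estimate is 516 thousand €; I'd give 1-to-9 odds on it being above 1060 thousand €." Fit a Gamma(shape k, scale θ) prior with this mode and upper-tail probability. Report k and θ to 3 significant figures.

Gamma(k,θ) with k>1 has mode (k−1)θ, so θ = 516/(k−1).
Need P(X < 1060) = 0.9 with θ tied to k this way. Start at k = 2, θ = 516: P(X<1060) ≈ 0.608.
Too low — raise k to concentrate. Iterating converges to k ≈ 4.7.
Then θ = 516/(4.7−1) ≈ 139.

k ≈ 4.7, θ ≈ 139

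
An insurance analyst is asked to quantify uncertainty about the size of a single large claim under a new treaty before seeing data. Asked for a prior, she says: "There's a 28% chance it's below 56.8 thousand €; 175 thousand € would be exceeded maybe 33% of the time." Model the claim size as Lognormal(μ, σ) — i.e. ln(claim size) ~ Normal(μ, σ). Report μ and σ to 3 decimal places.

If T ~ Lognormal(μ,σ) then ln T ~ Normal(μ,σ), so the p-quantile of ln T is μ + z_p·σ.
ln(56.8) = 4.04 and ln(175) = 5.165; z_{0.28} = -0.5828, z_{0.67} = 0.4399.
σ = (5.165 − 4.04)/(0.4399 − (-0.5828)) = 1.100.
μ = 4.04 − (-0.5828)·1.100 = 4.681.

μ ≈ 4.681, σ ≈ 1.100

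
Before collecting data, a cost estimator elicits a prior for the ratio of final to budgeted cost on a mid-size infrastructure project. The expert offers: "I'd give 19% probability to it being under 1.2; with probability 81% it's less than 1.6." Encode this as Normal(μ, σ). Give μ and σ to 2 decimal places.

The p-quantile of Normal(μ,σ) is μ + z_p·σ, with z_{0.19} = -0.8779 and z_{0.81} = 0.8779.
Eliminate σ: μ = (z₂·x₁ − z₁·x₂)/(z₂ − z₁) = (0.8779·1.2 − (-0.8779)·1.6)/1.756 = 1.40.
Then σ = (x₂ − x₁)/(z₂ − z₁) = (1.6 − 1.2)/1.756 = 0.23.

μ = 1.40, σ = 0.23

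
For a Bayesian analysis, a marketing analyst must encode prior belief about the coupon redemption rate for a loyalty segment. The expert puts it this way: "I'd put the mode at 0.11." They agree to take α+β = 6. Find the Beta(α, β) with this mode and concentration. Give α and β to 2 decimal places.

α = 1.44, β = 4.56

For α,β > 1 the Beta mode is (α−1)/(α+β−2). With α+β = 6, the mode is (α−1)/4.
Set (α−1)/4 = 0.11 → α = 1 + 0.11·4 = 1.44.
β = 6 − α = 4.56.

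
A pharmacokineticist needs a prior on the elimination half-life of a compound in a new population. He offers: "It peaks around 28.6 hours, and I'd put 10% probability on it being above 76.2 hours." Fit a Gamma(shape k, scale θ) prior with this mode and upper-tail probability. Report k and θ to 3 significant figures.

Gamma(k,θ) with k>1 has mode (k−1)θ, so θ = 28.6/(k−1).
Need P(X < 76.2) = 0.9 with θ tied to k this way. Start at k = 2, θ = 28.6: P(X<76.2) ≈ 0.745.
Too low — raise k to concentrate. Iterating converges to k ≈ 3.
Then θ = 28.6/(3−1) ≈ 14.3.

k ≈ 3, θ ≈ 14.3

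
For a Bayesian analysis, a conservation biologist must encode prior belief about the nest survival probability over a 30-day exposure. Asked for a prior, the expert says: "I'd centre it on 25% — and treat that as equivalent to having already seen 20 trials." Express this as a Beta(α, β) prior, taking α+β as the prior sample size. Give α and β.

Under the effective-sample-size interpretation, Beta(α, β) has prior mean α/(α+β) and prior sample size α+β.
So α+β = 20 and α/(α+β) = 0.25, giving α = 0.25·20 = 5 and β = 20 − 5 = 15.

α = 5, β = 15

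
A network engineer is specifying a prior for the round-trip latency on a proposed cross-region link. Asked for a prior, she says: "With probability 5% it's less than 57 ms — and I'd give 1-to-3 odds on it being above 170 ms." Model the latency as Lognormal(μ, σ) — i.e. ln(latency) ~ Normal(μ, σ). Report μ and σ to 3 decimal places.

μ ≈ 4.818, σ ≈ 0.471

If T ~ Lognormal(μ,σ) then ln T ~ Normal(μ,σ), so the p-quantile of ln T is μ + z_p·σ.
ln(57) = 4.043 and ln(170) = 5.136; z_{0.05} = -1.645, z_{0.75} = 0.6745.
σ = (5.136 − 4.043)/(0.6745 − (-1.645)) = 0.471.
μ = 4.043 − (-1.645)·0.471 = 4.818.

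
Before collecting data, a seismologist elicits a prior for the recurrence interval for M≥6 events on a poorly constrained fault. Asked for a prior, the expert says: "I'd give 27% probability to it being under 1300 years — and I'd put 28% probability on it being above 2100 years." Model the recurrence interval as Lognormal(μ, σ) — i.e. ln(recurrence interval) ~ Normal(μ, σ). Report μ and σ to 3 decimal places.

μ ≈ 7.416, σ ≈ 0.401

If T ~ Lognormal(μ,σ) then ln T ~ Normal(μ,σ), so the p-quantile of ln T is μ + z_p·σ.
ln(1300) = 7.17 and ln(2100) = 7.65; z_{0.27} = -0.6128, z_{0.72} = 0.5828.
σ = (7.65 − 7.17)/(0.5828 − (-0.6128)) = 0.401.
μ = 7.17 − (-0.6128)·0.401 = 7.416.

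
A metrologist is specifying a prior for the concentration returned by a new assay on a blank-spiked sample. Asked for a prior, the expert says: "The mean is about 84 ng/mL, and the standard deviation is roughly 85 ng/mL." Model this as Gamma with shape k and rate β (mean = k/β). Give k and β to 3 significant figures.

k ≈ 0.977, β ≈ 0.0116

For Gamma(k, rate β): mean = k/β, variance = k/β², so CV = 1/√k.
CV = SD/mean = 85/84 = 1.012, hence k = 1/CV² = 0.977.
Then β = k/mean = 0.977/84 = 0.0116.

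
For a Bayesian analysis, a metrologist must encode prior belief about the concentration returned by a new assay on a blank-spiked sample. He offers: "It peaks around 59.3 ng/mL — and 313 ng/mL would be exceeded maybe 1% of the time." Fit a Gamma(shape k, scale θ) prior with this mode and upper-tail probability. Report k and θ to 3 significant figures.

k ≈ 2.39, θ ≈ 42.6

Gamma(k,θ) with k>1 has mode (k−1)θ, so θ = 59.3/(k−1).
Need P(X < 313) = 0.99 with θ tied to k this way. Start at k = 2, θ = 59.3: P(X<313) ≈ 0.968.
Too low — raise k to concentrate. Iterating converges to k ≈ 2.39.
Then θ = 59.3/(2.39−1) ≈ 42.6.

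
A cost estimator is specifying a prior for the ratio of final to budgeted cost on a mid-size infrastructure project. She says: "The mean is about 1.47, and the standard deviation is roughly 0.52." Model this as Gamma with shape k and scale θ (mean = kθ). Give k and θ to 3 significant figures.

For Gamma(k, scale θ): mean = kθ, variance = kθ², so CV = 1/√k.
CV = SD/mean = 0.52/1.47 = 0.3537, hence k = 1/CV² = 7.99.
Then θ = mean/k = 1.47/7.99 = 0.184.

k ≈ 7.99, θ ≈ 0.184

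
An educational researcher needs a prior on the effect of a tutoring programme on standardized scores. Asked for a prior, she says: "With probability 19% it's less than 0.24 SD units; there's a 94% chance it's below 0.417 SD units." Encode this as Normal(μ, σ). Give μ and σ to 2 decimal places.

μ = 0.30, σ = 0.07

For Normal(μ,σ), the p-quantile is μ + z_p·σ. Here z_{0.19} = -0.8779, z_{0.94} = 1.555.
So 0.24 = μ − 0.8779σ and 0.417 = μ + 1.555σ.
Subtracting: σ = (0.417 − 0.24)/(1.555 − (-0.8779)) = 0.07.
Then μ = 0.24 − (-0.8779)·0.07 = 0.30.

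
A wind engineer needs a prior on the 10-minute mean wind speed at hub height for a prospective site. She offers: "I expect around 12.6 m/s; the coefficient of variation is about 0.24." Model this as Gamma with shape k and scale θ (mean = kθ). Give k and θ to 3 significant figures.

For Gamma(k, scale θ): mean = kθ, variance = kθ², so CV = 1/√k.
CV = 0.24, hence k = 1/CV² = 17.4.
Then θ = mean/k = 12.6/17.4 = 0.726.

k ≈ 17.4, θ ≈ 0.726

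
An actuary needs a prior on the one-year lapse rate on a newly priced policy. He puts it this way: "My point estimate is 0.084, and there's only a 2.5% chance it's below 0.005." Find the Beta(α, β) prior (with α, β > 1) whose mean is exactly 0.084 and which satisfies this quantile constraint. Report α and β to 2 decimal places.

With mean 0.084 fixed, write α = 0.084s, β = 0.916s where s = α+β.
Need P(θ < 0.005) = 0.025 under Beta(0.084s, 0.916s). Normal approximation: (q−m)/√(m(1−m)/s) ≈ z_{0.025} = -1.96, so s ≈ 0.084·0.916·(-1.96)²/(0.005−0.084)² = 47.4.
At s = 47.4: P(θ<0.005) ≈ 0.000. Adjusting to match 0.025 gives s ≈ 15.85.
So α = 0.084·15.85 ≈ 1.33, β = 0.916·15.85 ≈ 14.52.

α ≈ 1.33, β ≈ 14.52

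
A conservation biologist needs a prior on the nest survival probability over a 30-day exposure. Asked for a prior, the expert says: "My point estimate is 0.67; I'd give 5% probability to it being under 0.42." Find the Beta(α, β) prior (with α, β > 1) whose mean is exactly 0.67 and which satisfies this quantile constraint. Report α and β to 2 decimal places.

α ≈ 6.84, β ≈ 3.37

With mean 0.67 fixed, write α = 0.67s, β = 0.33s where s = α+β.
Need P(θ < 0.42) = 0.05 under Beta(0.67s, 0.33s). Normal approximation: (q−m)/√(m(1−m)/s) ≈ z_{0.05} = -1.64, so s ≈ 0.67·0.33·(-1.64)²/(0.42−0.67)² = 9.6.
At s = 9.6: P(θ<0.42) ≈ 0.055. Adjusting to match 0.05 gives s ≈ 10.21.
So α = 0.67·10.21 ≈ 6.84, β = 0.33·10.21 ≈ 3.37.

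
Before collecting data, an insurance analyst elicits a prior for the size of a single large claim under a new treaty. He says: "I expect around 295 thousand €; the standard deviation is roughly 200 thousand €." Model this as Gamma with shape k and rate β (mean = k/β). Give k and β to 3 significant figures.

For Gamma(k, rate β): mean = k/β, variance = k/β², so CV = 1/√k.
CV = SD/mean = 200/295 = 0.678, hence k = 1/CV² = 2.18.
Then β = k/mean = 2.18/295 = 0.00737.

k ≈ 2.18, β ≈ 0.00737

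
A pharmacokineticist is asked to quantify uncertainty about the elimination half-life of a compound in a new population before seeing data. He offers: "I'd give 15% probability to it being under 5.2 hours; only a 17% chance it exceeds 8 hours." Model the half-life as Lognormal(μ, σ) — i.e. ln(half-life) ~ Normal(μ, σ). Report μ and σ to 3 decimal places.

μ ≈ 1.873, σ ≈ 0.216

If T ~ Lognormal(μ,σ) then ln T ~ Normal(μ,σ), so the p-quantile of ln T is μ + z_p·σ.
ln(5.2) = 1.649 and ln(8) = 2.079; z_{0.15} = -1.036, z_{0.83} = 0.9542.
σ = (2.079 − 1.649)/(0.9542 − (-1.036)) = 0.216.
μ = 1.649 − (-1.036)·0.216 = 1.873.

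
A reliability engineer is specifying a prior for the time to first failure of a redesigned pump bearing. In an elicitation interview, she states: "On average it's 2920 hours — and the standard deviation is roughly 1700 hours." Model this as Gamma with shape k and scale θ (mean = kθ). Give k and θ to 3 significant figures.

For Gamma(k, scale θ): mean = kθ, variance = kθ², so CV = 1/√k.
CV = SD/mean = 1700/2920 = 0.5822, hence k = 1/CV² = 2.95.
Then θ = mean/k = 2920/2.95 = 990.

k ≈ 2.95, θ ≈ 990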